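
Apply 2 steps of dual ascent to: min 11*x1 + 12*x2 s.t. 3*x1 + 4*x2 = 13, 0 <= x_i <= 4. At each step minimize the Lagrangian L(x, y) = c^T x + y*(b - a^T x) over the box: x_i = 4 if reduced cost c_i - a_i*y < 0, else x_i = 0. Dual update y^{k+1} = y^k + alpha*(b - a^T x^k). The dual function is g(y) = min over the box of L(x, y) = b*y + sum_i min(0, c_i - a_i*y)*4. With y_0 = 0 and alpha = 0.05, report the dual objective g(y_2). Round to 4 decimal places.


Dual ascent for LP: min 11*x1 + 12*x2, 3*x1 + 4*x2 = 13, 0 <= x_i <= 4
Step 1: y^k = 0.0, reduced costs: (11.0, 12.0)
  x^k = (0.0, 0.0), subgradient = b - a^T x = 13.0
  y^{k+1} = 0.0 + 0.05*13.0 = 0.65
Step 2: y^k = 0.65, reduced costs: (9.05, 9.4)
  x^k = (0.0, 0.0), subgradient = b - a^T x = 13.0
  y^{k+1} = 0.65 + 0.05*13.0 = 1.3
Dual objective at y_2 = 1.3: reduced costs (7.1, 6.8), box minimizer x = (0.0, 0.0)
g(y_2) = b*y + (c1 - a1*y)*x1 + (c2 - a2*y)*x2 = 13*1.3 + 7.1*0.0 + 6.8*0.0 = 16.9 + 0.0 + 0.0 = 16.9


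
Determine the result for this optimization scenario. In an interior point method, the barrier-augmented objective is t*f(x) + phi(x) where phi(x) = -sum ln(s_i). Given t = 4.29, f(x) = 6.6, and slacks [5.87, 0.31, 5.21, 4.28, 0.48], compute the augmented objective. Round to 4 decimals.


Step 1: Compute log-barrier.
ln values: [1.7699, -1.1712, 1.6506, 1.454, -0.734]
phi = -(1.7699 - 1.1712 + 1.6506 + 1.454 - 0.734) = -2.9692
Step 2: Compute augmented objective.
t*f(x) = 4.29*6.6 = 28.314
Total = 28.314 - 2.9692 = 25.3448


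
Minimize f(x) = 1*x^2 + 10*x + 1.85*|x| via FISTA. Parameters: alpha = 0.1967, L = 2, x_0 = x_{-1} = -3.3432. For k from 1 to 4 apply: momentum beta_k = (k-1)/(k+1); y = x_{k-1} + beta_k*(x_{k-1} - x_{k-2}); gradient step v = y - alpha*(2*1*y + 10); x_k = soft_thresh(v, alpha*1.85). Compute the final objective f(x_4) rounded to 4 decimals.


FISTA on f(x) = 1*x^2 + 10*x + 1.85*|x|
L = 2, alpha = 0.1967
Iteration 1: beta = 0.0, y = -3.3432 + 0.0*(-3.3432 + 3.3432) = -3.3432
  grad(y) = 3.3136, v = y - alpha*grad = -3.995
  prox(v) = soft_thresh(-3.995, 0.3639) = -3.6311
Iteration 2: beta = 0.3333, y = -3.6311 + 0.3333*(-3.6311 + 3.3432) = -3.7271
  grad(y) = 2.5459, v = y - alpha*grad = -4.2278
  prox(v) = soft_thresh(-4.2278, 0.3639) = -3.8639
Iteration 3: beta = 0.5, y = -3.8639 + 0.5*(-3.8639 + 3.6311) = -3.9804
  grad(y) = 2.0393, v = y - alpha*grad = -4.3815
  prox(v) = soft_thresh(-4.3815, 0.3639) = -4.0176
Iteration 4: beta = 0.6, y = -4.0176 + 0.6*(-4.0176 + 3.8639) = -4.1098
  grad(y) = 1.7804, v = y - alpha*grad = -4.46
  prox(v) = soft_thresh(-4.46, 0.3639) = -4.0961
f(x_4) = 1*(-4.0961)^2 + 10*(-4.0961) + 1.85*|-4.0961| = -16.6052


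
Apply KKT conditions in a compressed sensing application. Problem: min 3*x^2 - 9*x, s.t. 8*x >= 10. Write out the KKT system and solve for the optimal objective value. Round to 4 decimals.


Step 1: Try lambda = 0 (constraint inactive).
Stationarity: 2*3*x - 9 = 0
x* = 9/(2*3) = 1.5
Check constraint: 8*1.5 = 12.0 >= 10 -- satisfied.
Step 2: Compute optimal value.
f(x*) = 3*1.5^2 - 9*1.5 = -6.75


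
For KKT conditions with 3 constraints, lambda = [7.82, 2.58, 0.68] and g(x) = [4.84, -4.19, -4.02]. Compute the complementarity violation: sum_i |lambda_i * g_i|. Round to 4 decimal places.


KKT complementary slackness check:
lambda_1 * g_1 = 7.82 * 4.84 = 37.8488
lambda_2 * g_2 = 2.58 * -4.19 = -10.8102
lambda_3 * g_3 = 0.68 * -4.02 = -2.7336
Total violation = 37.8488 + 10.8102 + 2.7336 = 51.3926


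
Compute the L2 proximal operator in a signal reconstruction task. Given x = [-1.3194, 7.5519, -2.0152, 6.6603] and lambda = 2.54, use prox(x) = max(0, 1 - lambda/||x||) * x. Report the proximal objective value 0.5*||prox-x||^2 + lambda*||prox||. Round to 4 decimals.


Step 1: Compute ||x||.
||x|| = 10.3534
Step 2: Compute scaling factor.
scale = max(0, 1 - 2.54/10.3534) = 0.7547
Step 3: prox(x) = [-0.9957, 5.6992, -1.5208, 5.0263]
||prox(x)|| = 7.8134
Step 4: Proximal objective.
0.5*||prox-x||^2 = 3.2258
lambda*||prox|| = 19.846
Total = 23.0718


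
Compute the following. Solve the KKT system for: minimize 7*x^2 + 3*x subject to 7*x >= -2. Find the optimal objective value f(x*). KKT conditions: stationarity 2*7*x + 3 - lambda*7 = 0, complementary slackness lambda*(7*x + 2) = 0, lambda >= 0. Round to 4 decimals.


Step 1: Try lambda = 0 (constraint inactive).
Stationarity: 2*7*x + 3 = 0
x* = -3/(2*7) = -3/14 = -0.2143 (rounded; the exact value -3/14 is used below)
Check constraint: 7*-0.2143 = -1.5001 >= -2 -- satisfied.
Step 2: Compute optimal value.
f(x*) = 7*(-3/14)^2 + 3*(-3/14) = -0.3214


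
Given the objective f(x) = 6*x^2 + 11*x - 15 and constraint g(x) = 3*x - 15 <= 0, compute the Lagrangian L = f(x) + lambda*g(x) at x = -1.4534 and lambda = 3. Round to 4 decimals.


Step 1: Evaluate f(x).
f(-1.4534) = 6*(-1.4534)^2 + 11*(-1.4534) - 15 = -18.3132
Step 2: Evaluate g(x).
g(-1.4534) = 3*-1.4534 - 15 = -19.3602
Step 3: Compute Lagrangian.
L = -18.3132 + 3*-19.3602 = -76.3938


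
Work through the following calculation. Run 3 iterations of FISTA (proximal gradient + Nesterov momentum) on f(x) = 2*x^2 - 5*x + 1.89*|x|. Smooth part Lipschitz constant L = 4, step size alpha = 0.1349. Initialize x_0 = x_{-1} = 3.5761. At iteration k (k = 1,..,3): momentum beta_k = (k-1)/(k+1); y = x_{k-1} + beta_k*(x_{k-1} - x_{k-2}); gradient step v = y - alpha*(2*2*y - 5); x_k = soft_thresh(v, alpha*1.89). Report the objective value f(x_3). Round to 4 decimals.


FISTA on f(x) = 2*x^2 - 5*x + 1.89*|x|
L = 4, alpha = 0.1349
Iteration 1: beta = 0.0, y = 3.5761 + 0.0*(3.5761 - 3.5761) = 3.5761
  grad(y) = 9.3044, v = y - alpha*grad = 2.3209
  prox(v) = soft_thresh(2.3209, 0.255) = 2.066
Iteration 2: beta = 0.3333, y = 2.066 + 0.3333*(2.066 - 3.5761) = 1.5626
  grad(y) = 1.2504, v = y - alpha*grad = 1.3939
  prox(v) = soft_thresh(1.3939, 0.255) = 1.139
Iteration 3: beta = 0.5, y = 1.139 + 0.5*(1.139 - 2.066) = 0.6755
  grad(y) = -2.2982, v = y - alpha*grad = 0.9855
  prox(v) = soft_thresh(0.9855, 0.255) = 0.7305
f(x_3) = 2*0.7305^2 - 5*0.7305 + 1.89*|0.7305| = -1.2046


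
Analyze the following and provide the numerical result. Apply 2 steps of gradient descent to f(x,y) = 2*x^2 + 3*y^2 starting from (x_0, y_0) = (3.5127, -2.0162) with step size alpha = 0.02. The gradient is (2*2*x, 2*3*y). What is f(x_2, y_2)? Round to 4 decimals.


Gradient descent on f(x,y) = 2*x^2 + 3*y^2.
Starting point: (3.5127, -2.0162), alpha = 0.02
Step 1: grad_x = 2*2*3.5127 = 14.0508, grad_y = 2*3*-2.0162 = -12.0972
  x_1 = 3.5127 - 0.02*14.0508 = 3.2317
  y_1 = -2.0162 - 0.02*-12.0972 = -1.7743
Step 2: grad_x = 2*2*3.2317 = 12.9267, grad_y = 2*3*-1.7743 = -10.6455
  x_2 = 3.2317 - 0.02*12.9267 = 2.9731
  y_2 = -1.7743 - 0.02*-10.6455 = -1.5613
f(2.9731, -1.5613) = 2*2.9731^2 + 3*(-1.5613)^2 = 24.9926


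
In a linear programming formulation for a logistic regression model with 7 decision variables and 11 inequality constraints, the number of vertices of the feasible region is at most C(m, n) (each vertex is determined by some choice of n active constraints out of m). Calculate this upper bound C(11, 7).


Each vertex corresponds to some choice of n active constraints out of m, so the number of vertices is at most C(m, n) = m! / (n!(m-n)!).
m = 11, n = 7
Numerator: 11 * 10 * 9 * 8 * 7 * 6 * 5
Denominator: 7! = 5040
C(11, 7) = 330


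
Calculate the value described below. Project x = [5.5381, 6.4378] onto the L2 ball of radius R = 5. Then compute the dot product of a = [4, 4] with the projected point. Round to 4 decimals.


Step 1: Compute ||x|| (intermediates to 6 decimals).
||x|| = sqrt(5.5381^2 + 6.4378^2) = 8.492103
Step 2: Project.
Since ||x|| > R, scale = R/||x|| = 5/8.492103 = 0.588782, proj(x) = scale * x
proj(x) = [3.260734, 3.790461]
Step 3: Dot product.
a^T * proj(x) = 4*3.260734 + 4*3.790461 = 28.2048


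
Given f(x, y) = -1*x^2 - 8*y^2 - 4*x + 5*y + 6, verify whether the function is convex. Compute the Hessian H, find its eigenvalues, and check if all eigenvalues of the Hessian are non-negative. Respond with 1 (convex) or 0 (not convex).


The Hessian of f(x,y) = -1*x^2 - 8*y^2 - 4*x + 5*y + 6 is:
H = [[-2, 0], [0, -16]]
Trace = -2 - 16 = -18
Determinant = -2*-16 - (0)^2 = 32
Discriminant = (-18)^2 - 4*32 = 196.0
Eigenvalues: lambda_1 = -16.0, lambda_2 = -2.0
The function is not convex.

0


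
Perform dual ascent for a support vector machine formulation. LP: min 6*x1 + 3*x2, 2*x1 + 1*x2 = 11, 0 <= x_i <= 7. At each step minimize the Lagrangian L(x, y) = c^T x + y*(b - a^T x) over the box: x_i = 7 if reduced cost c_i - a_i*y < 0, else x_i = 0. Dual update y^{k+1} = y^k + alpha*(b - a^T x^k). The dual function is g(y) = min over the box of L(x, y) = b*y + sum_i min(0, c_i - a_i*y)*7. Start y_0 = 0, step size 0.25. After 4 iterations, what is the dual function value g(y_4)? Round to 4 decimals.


Dual ascent for LP: min 6*x1 + 3*x2, 2*x1 + 1*x2 = 11, 0 <= x_i <= 7
Step 1: y^k = 0.0, reduced costs: (6.0, 3.0)
  x^k = (0.0, 0.0), subgradient = b - a^T x = 11.0
  y^{k+1} = 0.0 + 0.25*11.0 = 2.75
Step 2: y^k = 2.75, reduced costs: (0.5, 0.25)
  x^k = (0.0, 0.0), subgradient = b - a^T x = 11.0
  y^{k+1} = 2.75 + 0.25*11.0 = 5.5
Step 3: y^k = 5.5, reduced costs: (-5.0, -2.5)
  x^k = (7.0, 7.0), subgradient = b - a^T x = -10.0
  y^{k+1} = 5.5 + 0.25*-10.0 = 3.0
Step 4: y^k = 3.0, reduced costs: (0.0, 0.0)
  x^k = (0.0, 0.0), subgradient = b - a^T x = 11.0
  y^{k+1} = 3.0 + 0.25*11.0 = 5.75
Dual objective at y_4 = 5.75: reduced costs (-5.5, -2.75), box minimizer x = (7.0, 7.0)
g(y_4) = b*y + (c1 - a1*y)*x1 + (c2 - a2*y)*x2 = 11*5.75 + (-5.5)*7.0 + (-2.75)*7.0 = 63.25 - 38.5 - 19.25 = 5.5


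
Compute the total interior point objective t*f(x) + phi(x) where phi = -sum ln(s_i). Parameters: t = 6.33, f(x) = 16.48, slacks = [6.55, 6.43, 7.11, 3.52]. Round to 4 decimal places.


Step 1: Compute log-barrier.
ln values: [1.8795, 1.861, 1.9615, 1.2585]
phi = -(1.8795 + 1.861 + 1.9615 + 1.2585) = -6.9604
Step 2: Compute augmented objective.
t*f(x) = 6.33*16.48 = 104.3184
Total = 104.3184 - 6.9604 = 97.358


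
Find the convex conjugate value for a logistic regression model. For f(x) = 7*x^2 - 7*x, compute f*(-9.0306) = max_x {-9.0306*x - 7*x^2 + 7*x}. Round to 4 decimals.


f*(y) = sup_x {y*x - a*x^2 - b*x} = sup_x {(y-b)*x - a*x^2}
FOC: (y - b) - 2a*x = 0 => x* = (y - b)/(2a)
x* = (-9.0306 + 7)/(2*7) = -0.145
f*(-9.0306) = (y-b)^2/(4a) = (-9.0306 + 7)^2/(4*7)
= 4.1233/28 = 0.1473


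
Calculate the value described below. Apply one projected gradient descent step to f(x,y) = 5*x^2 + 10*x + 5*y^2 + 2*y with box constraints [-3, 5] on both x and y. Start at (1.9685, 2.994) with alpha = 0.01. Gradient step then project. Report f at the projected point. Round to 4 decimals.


Step 1: Compute gradient at (1.9685, 2.994).
grad_x = 2*5*1.9685 + 10 = 29.685
grad_y = 2*5*2.994 + 2 = 31.94
Step 2: Gradient step.
x_raw = 1.9685 - 0.01*29.685 = 1.6717
y_raw = 2.994 - 0.01*31.94 = 2.6746
Step 3: Project onto [-3, 5].
x_proj = clip(1.6717) = 1.6717
y_proj = clip(2.6746) = 2.6746
Step 4: Evaluate f.
f(1.6717, 2.6746) = 71.8052


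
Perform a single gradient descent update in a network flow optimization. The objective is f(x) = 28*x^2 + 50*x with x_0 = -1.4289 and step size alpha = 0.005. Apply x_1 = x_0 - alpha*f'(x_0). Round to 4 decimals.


We compute the gradient at x_0 and apply the update.
f'(x) = 56*x + 50
f'(-1.4289) = 56*-1.4289 + 50 = -30.0184
x_1 = -1.4289 - 0.005*-30.0184 = -1.2788


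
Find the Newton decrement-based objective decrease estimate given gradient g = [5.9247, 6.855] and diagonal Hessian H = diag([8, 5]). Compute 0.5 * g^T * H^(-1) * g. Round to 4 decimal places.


Step 1: H is diagonal, so H^(-1) * g = [0.7406, 1.371].
Step 2: g^T H^(-1) g = sum_i g_i^2 / H_ii
  = (5.9247)^2/8 + (6.855)^2/5
  = 4.3878 + 9.3982 = 13.786
Step 3: Objective decrease = 0.5 * g^T H^(-1) g = 6.893


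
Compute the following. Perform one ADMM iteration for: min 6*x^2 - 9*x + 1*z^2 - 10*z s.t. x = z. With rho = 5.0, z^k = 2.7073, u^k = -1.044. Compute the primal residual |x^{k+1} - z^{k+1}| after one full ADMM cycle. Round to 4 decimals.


ADMM iteration with rho = 5.0, z^k = 2.7073, u^k = -1.044
Step 1: x-update.
Minimize 6*x^2 - 9*x + (5.0/2)*(x - 2.7073 - 1.044)^2
FOC: (2*6 + 5.0)*x = 9 + 5.0*(2.7073 + 1.044)
x^{k+1} = 1.6327
Step 2: z-update.
Minimize 1*z^2 - 10*z + (5.0/2)*(1.6327 - z - 1.044)^2
FOC: (2*1 + 5.0)*z = 10 + 5.0*(1.6327 - 1.044)
z^{k+1} = 1.8491
Step 3: u-update.
u^{k+1} = -1.044 + 1.6327 - 1.8491 = -1.2604
Step 4: Primal residual = |1.6327 - 1.8491| = 0.2164


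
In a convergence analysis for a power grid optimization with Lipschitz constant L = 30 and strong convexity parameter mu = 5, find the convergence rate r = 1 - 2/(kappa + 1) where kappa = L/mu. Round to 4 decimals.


Step 1: Compute the condition number.
kappa = L/mu = 30/5 = 6.0
Step 2: Compute the convergence rate.
r = 1 - 2/(kappa + 1) = 1 - 2*mu/(L + mu) = (L - mu)/(L + mu) = 25/35 = 0.7143


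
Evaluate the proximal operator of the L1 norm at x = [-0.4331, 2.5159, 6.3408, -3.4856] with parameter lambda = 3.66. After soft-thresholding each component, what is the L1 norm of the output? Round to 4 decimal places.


Soft-thresholding with lambda = 3.66:
prox(-0.4331) = sign(-0.4331)*max(|-0.4331| - 3.66, 0) = 0.0
prox(2.5159) = sign(2.5159)*max(|2.5159| - 3.66, 0) = 0.0
prox(6.3408) = sign(6.3408)*max(|6.3408| - 3.66, 0) = 2.6808
prox(-3.4856) = sign(-3.4856)*max(|-3.4856| - 3.66, 0) = 0.0
prox(x) = [0.0, 0.0, 2.6808, 0.0]
||prox(x)||_1 = 0.0 + 0.0 + 2.6808 + 0.0 = 2.6808


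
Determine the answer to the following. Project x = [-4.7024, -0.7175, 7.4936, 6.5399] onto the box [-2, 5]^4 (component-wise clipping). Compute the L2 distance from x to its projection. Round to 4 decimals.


Project each component onto [-2, 5].
clip(-4.7024) = -2.0, clip(-0.7175) = -0.7175, clip(7.4936) = 5.0, clip(6.5399) = 5.0
Projection = [-2.0, -0.7175, 5.0, 5.0]
Squared diffs: [7.303, 0.0, 6.218, 2.3713]
Distance = sqrt(15.8923) = 3.9865


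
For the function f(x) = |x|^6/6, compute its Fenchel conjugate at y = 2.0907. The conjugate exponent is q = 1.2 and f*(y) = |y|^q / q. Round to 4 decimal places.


The conjugate exponent q satisfies 1/p + 1/q = 1.
p = 6, so q = 6/(6 - 1) = 1.2
|y|^q = 2.0907^1.2 = 2.423
f*(2.0907) = 2.423 / 1.2 = 2.0192


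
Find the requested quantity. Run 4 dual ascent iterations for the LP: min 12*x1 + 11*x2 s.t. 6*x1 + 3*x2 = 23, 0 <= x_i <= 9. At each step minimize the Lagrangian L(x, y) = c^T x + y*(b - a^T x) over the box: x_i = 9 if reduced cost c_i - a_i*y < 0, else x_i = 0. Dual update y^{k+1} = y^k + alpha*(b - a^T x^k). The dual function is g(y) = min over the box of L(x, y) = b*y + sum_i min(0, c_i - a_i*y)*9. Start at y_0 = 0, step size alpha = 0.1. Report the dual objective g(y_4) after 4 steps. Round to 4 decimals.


Dual ascent for LP: min 12*x1 + 11*x2, 6*x1 + 3*x2 = 23, 0 <= x_i <= 9
Step 1: y^k = 0.0, reduced costs: (12.0, 11.0)
  x^k = (0.0, 0.0), subgradient = b - a^T x = 23.0
  y^{k+1} = 0.0 + 0.1*23.0 = 2.3
Step 2: y^k = 2.3, reduced costs: (-1.8, 4.1)
  x^k = (9.0, 0.0), subgradient = b - a^T x = -31.0
  y^{k+1} = 2.3 + 0.1*-31.0 = -0.8
Step 3: y^k = -0.8, reduced costs: (16.8, 13.4)
  x^k = (0.0, 0.0), subgradient = b - a^T x = 23.0
  y^{k+1} = -0.8 + 0.1*23.0 = 1.5
Step 4: y^k = 1.5, reduced costs: (3.0, 6.5)
  x^k = (0.0, 0.0), subgradient = b - a^T x = 23.0
  y^{k+1} = 1.5 + 0.1*23.0 = 3.8
Dual objective at y_4 = 3.8: reduced costs (-10.8, -0.4), box minimizer x = (9.0, 9.0)
g(y_4) = b*y + (c1 - a1*y)*x1 + (c2 - a2*y)*x2 = 23*3.8 + (-10.8)*9.0 + (-0.4)*9.0 = 87.4 - 97.2 - 3.6 = -13.4


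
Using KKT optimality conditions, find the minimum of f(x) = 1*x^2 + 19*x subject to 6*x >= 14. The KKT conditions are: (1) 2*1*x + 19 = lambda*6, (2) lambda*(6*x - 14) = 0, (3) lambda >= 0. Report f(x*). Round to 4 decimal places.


Step 1: Try lambda = 0 (constraint inactive).
x_unc = -19/(2*1) = -9.5
Check: 6*-9.5 = -57.0 < 14 -- violated!
Step 2: Constraint must be active: 6*x = 14
x* = 14/6 = 7/3 = 2.3333 (rounded; the exact value 7/3 is used below)
lambda = (2*1*(7/3) + 19)/6 = 3.9444
Step 3: Compute optimal value.
f(x*) = 1*(7/3)^2 + 19*(7/3) = 49.7778


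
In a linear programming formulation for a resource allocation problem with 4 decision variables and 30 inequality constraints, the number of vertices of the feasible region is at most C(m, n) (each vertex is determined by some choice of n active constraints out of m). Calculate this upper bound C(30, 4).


Each vertex corresponds to some choice of n active constraints out of m, so the number of vertices is at most C(m, n) = m! / (n!(m-n)!).
m = 30, n = 4
Numerator: 30 * 29 * 28 * 27
Denominator: 4! = 24
C(30, 4) = 27405


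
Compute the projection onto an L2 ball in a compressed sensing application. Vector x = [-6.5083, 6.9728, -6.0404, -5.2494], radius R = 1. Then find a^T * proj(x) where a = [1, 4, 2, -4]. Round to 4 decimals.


Step 1: Compute ||x|| (intermediates to 6 decimals).
||x|| = sqrt((-6.5083)^2 + 6.9728^2 + (-6.0404)^2 + (-5.2494)^2) = 12.450725
Step 2: Project.
Since ||x|| > R, scale = R/||x|| = 1/12.450725 = 0.080317, proj(x) = scale * x
proj(x) = [-0.522727, 0.560034, -0.485147, -0.421616]
Step 3: Dot product.
a^T * proj(x) = 1*(-0.522727) + 4*0.560034 + 2*(-0.485147) - 4*(-0.421616) = 2.4336


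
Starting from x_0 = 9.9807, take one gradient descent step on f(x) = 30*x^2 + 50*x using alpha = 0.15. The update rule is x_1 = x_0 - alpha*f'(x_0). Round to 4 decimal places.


We compute the gradient at x_0 and apply the update.
f'(x) = 60*x + 50
f'(9.9807) = 60*9.9807 + 50 = 648.842
x_1 = 9.9807 - 0.15*648.842 = -87.3456


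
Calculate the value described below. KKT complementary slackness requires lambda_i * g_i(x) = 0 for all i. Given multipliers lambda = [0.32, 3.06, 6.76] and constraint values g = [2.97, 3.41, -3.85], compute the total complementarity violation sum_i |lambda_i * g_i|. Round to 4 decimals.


KKT complementary slackness check:
lambda_1 * g_1 = 0.32 * 2.97 = 0.9504
lambda_2 * g_2 = 3.06 * 3.41 = 10.4346
lambda_3 * g_3 = 6.76 * -3.85 = -26.026
Total violation = 0.9504 + 10.4346 + 26.026 = 37.411


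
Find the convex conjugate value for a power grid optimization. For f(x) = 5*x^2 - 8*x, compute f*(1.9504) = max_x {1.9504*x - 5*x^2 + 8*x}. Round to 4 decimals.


f*(y) = sup_x {y*x - a*x^2 - b*x} = sup_x {(y-b)*x - a*x^2}
FOC: (y - b) - 2a*x = 0 => x* = (y - b)/(2a)
x* = (1.9504 + 8)/(2*5) = 0.995
f*(1.9504) = (y-b)^2/(4a) = (1.9504 + 8)^2/(4*5)
= 99.0105/20 = 4.9505


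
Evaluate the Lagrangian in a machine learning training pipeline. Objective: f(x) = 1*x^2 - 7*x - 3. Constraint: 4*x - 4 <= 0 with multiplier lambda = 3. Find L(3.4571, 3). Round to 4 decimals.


Step 1: Evaluate f(x).
f(3.4571) = 1*3.4571^2 - 7*3.4571 - 3 = -15.2482
Step 2: Evaluate g(x).
g(3.4571) = 4*3.4571 - 4 = 9.8284
Step 3: Compute Lagrangian.
L = -15.2482 + 3*9.8284 = 14.237


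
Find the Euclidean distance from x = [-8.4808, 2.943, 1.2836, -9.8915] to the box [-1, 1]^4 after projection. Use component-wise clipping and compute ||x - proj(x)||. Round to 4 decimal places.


Project each component onto [-1, 1].
clip(-8.4808) = -1.0, clip(2.943) = 1.0, clip(1.2836) = 1.0, clip(-9.8915) = -1.0
Projection = [-1.0, 1.0, 1.0, -1.0]
Squared diffs: [55.9624, 3.7752, 0.0804, 79.0588]
Distance = sqrt(138.8768) = 11.7846


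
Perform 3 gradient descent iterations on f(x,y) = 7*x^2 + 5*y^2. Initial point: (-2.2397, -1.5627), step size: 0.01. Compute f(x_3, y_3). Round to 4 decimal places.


Gradient descent on f(x,y) = 7*x^2 + 5*y^2.
Starting point: (-2.2397, -1.5627), alpha = 0.01
Step 1: grad_x = 2*7*-2.2397 = -31.3558, grad_y = 2*5*-1.5627 = -15.627
  x_1 = -2.2397 - 0.01*-31.3558 = -1.9261
  y_1 = -1.5627 - 0.01*-15.627 = -1.4064
Step 2: grad_x = 2*7*-1.9261 = -26.966, grad_y = 2*5*-1.4064 = -14.0643
  x_2 = -1.9261 - 0.01*-26.966 = -1.6565
  y_2 = -1.4064 - 0.01*-14.0643 = -1.2658
Step 3: grad_x = 2*7*-1.6565 = -23.1907, grad_y = 2*5*-1.2658 = -12.6579
  x_3 = -1.6565 - 0.01*-23.1907 = -1.4246
  y_3 = -1.2658 - 0.01*-12.6579 = -1.1392
f(-1.4246, -1.1392) = 7*(-1.4246)^2 + 5*(-1.1392)^2 = 20.6949


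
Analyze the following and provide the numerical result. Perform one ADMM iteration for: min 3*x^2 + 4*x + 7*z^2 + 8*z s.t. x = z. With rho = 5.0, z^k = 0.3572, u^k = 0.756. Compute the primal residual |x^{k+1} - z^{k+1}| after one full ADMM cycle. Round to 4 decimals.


ADMM iteration with rho = 5.0, z^k = 0.3572, u^k = 0.756
Step 1: x-update.
Minimize 3*x^2 + 4*x + (5.0/2)*(x - 0.3572 + 0.756)^2
FOC: (2*3 + 5.0)*x = -4 + 5.0*(0.3572 - 0.756)
x^{k+1} = -0.5449
Step 2: z-update.
Minimize 7*z^2 + 8*z + (5.0/2)*(-0.5449 - z + 0.756)^2
FOC: (2*7 + 5.0)*z = -8 + 5.0*(-0.5449 + 0.756)
z^{k+1} = -0.3655
Step 3: u-update.
u^{k+1} = 0.756 - 0.5449 + 0.3655 = 0.5766
Step 4: Primal residual = |-0.5449 + 0.3655| = 0.1794


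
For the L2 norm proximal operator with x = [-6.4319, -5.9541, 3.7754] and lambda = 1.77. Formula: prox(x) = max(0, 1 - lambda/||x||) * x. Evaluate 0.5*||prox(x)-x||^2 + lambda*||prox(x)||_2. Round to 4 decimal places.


Step 1: Compute ||x||.
||x|| = 9.5433
Step 2: Compute scaling factor.
scale = max(0, 1 - 1.77/9.5433) = 0.8145
Step 3: prox(x) = [-5.239, -4.8498, 3.0752]
||prox(x)|| = 7.7733
Step 4: Proximal objective.
0.5*||prox-x||^2 = 1.5665
lambda*||prox|| = 13.7587
Total = 15.3252


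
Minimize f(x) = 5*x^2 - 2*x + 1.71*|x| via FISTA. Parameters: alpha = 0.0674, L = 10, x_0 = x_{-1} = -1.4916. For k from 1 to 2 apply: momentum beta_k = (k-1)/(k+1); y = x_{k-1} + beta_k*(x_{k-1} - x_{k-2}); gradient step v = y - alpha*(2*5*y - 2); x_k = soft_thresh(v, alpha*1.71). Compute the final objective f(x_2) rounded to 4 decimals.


FISTA on f(x) = 5*x^2 - 2*x + 1.71*|x|
L = 10, alpha = 0.0674
Iteration 1: beta = 0.0, y = -1.4916 + 0.0*(-1.4916 + 1.4916) = -1.4916
  grad(y) = -16.916, v = y - alpha*grad = -0.3515
  prox(v) = soft_thresh(-0.3515, 0.1153) = -0.2362
Iteration 2: beta = 0.3333, y = -0.2362 + 0.3333*(-0.2362 + 1.4916) = 0.1823
  grad(y) = -0.1774, v = y - alpha*grad = 0.1942
  prox(v) = soft_thresh(0.1942, 0.1153) = 0.079
f(x_2) = 5*0.079^2 - 2*0.079 + 1.71*|0.079| = 0.0083


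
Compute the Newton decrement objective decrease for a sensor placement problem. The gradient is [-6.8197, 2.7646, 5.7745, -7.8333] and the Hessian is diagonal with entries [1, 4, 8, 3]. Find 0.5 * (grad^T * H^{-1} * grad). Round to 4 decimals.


Step 1: H is diagonal, so H^(-1) * g = [-6.8197, 0.6912, 0.7218, -2.6111].
Step 2: g^T H^(-1) g = sum_i g_i^2 / H_ii
  = (-6.8197)^2/1 + (2.7646)^2/4 + (5.7745)^2/8 + (-7.8333)^2/3
  = 46.5083 + 1.9108 + 4.1681 + 20.4535 = 73.0407
Step 3: Objective decrease = 0.5 * g^T H^(-1) g = 36.5203


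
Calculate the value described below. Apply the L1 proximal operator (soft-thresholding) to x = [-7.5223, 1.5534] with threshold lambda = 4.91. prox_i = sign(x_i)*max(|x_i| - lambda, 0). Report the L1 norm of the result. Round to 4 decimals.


Soft-thresholding with lambda = 4.91:
prox(-7.5223) = sign(-7.5223)*max(|-7.5223| - 4.91, 0) = -2.6123
prox(1.5534) = sign(1.5534)*max(|1.5534| - 4.91, 0) = 0.0
prox(x) = [-2.6123, 0.0]
||prox(x)||_1 = 2.6123 + 0.0 = 2.6123


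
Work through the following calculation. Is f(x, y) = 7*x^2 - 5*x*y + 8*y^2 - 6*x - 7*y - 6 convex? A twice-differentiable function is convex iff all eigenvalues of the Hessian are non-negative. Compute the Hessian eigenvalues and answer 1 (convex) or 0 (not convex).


The Hessian of f(x,y) = 7*x^2 - 5*x*y + 8*y^2 - 6*x - 7*y - 6 is:
H = [[14, -5], [-5, 16]]
Trace = 14 + 16 = 30
Determinant = 14*16 - (-5)^2 = 199
Discriminant = (30)^2 - 4*199 = 104.0
Eigenvalues: lambda_1 = 9.901, lambda_2 = 20.099
The function is convex.

1


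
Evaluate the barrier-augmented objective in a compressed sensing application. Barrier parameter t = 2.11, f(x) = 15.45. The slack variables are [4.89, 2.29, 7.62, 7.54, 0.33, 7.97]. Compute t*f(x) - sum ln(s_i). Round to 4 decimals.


Step 1: Compute log-barrier.
ln values: [1.5872, 0.8286, 2.0308, 2.0202, -1.1087, 2.0757]
phi = -(1.5872 + 0.8286 + 2.0308 + 2.0202 - 1.1087 + 2.0757) = -7.4338
Step 2: Compute augmented objective.
t*f(x) = 2.11*15.45 = 32.5995
Total = 32.5995 - 7.4338 = 25.1657


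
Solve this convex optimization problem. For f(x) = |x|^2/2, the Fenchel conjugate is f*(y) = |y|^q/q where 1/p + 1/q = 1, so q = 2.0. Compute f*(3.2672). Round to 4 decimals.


The conjugate exponent q satisfies 1/p + 1/q = 1.
p = 2, so q = 2/(2 - 1) = 2.0
|y|^q = 3.2672^2.0 = 10.6746
f*(3.2672) = 10.6746 / 2.0 = 5.3373


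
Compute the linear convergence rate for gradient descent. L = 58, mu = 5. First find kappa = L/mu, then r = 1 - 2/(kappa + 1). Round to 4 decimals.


Step 1: Compute the condition number.
kappa = L/mu = 58/5 = 11.6
Step 2: Compute the convergence rate.
r = 1 - 2/(kappa + 1) = 1 - 2*mu/(L + mu) = (L - mu)/(L + mu) = 53/63 = 0.8413


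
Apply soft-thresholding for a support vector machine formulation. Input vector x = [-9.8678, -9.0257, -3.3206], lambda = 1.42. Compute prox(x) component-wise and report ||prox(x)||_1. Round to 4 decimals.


Soft-thresholding with lambda = 1.42:
prox(-9.8678) = sign(-9.8678)*max(|-9.8678| - 1.42, 0) = -8.4478
prox(-9.0257) = sign(-9.0257)*max(|-9.0257| - 1.42, 0) = -7.6057
prox(-3.3206) = sign(-3.3206)*max(|-3.3206| - 1.42, 0) = -1.9006
prox(x) = [-8.4478, -7.6057, -1.9006]
||prox(x)||_1 = 8.4478 + 7.6057 + 1.9006 = 17.9541


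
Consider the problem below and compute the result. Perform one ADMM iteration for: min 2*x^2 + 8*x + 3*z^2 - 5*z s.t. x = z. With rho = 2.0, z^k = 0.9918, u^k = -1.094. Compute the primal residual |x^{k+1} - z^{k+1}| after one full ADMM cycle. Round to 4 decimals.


ADMM iteration with rho = 2.0, z^k = 0.9918, u^k = -1.094
Step 1: x-update.
Minimize 2*x^2 + 8*x + (2.0/2)*(x - 0.9918 - 1.094)^2
FOC: (2*2 + 2.0)*x = -8 + 2.0*(0.9918 + 1.094)
x^{k+1} = -0.6381
Step 2: z-update.
Minimize 3*z^2 - 5*z + (2.0/2)*(-0.6381 - z - 1.094)^2
FOC: (2*3 + 2.0)*z = 5 + 2.0*(-0.6381 - 1.094)
z^{k+1} = 0.192
Step 3: u-update.
u^{k+1} = -1.094 - 0.6381 - 0.192 = -1.9241
Step 4: Primal residual = |-0.6381 - 0.192| = 0.8301


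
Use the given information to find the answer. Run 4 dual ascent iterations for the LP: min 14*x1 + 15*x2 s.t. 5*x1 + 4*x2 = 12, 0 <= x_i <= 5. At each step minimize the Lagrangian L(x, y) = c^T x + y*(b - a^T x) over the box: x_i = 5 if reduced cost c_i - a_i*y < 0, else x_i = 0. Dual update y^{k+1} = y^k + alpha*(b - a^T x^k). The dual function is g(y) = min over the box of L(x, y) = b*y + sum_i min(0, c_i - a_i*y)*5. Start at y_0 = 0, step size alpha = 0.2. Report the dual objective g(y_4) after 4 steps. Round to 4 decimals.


Dual ascent for LP: min 14*x1 + 15*x2, 5*x1 + 4*x2 = 12, 0 <= x_i <= 5
Step 1: y^k = 0.0, reduced costs: (14.0, 15.0)
  x^k = (0.0, 0.0), subgradient = b - a^T x = 12.0
  y^{k+1} = 0.0 + 0.2*12.0 = 2.4
Step 2: y^k = 2.4, reduced costs: (2.0, 5.4)
  x^k = (0.0, 0.0), subgradient = b - a^T x = 12.0
  y^{k+1} = 2.4 + 0.2*12.0 = 4.8
Step 3: y^k = 4.8, reduced costs: (-10.0, -4.2)
  x^k = (5.0, 5.0), subgradient = b - a^T x = -33.0
  y^{k+1} = 4.8 + 0.2*-33.0 = -1.8
Step 4: y^k = -1.8, reduced costs: (23.0, 22.2)
  x^k = (0.0, 0.0), subgradient = b - a^T x = 12.0
  y^{k+1} = -1.8 + 0.2*12.0 = 0.6
Dual objective at y_4 = 0.6: reduced costs (11.0, 12.6), box minimizer x = (0.0, 0.0)
g(y_4) = b*y + (c1 - a1*y)*x1 + (c2 - a2*y)*x2 = 12*0.6 + 11.0*0.0 + 12.6*0.0 = 7.2 + 0.0 + 0.0 = 7.2


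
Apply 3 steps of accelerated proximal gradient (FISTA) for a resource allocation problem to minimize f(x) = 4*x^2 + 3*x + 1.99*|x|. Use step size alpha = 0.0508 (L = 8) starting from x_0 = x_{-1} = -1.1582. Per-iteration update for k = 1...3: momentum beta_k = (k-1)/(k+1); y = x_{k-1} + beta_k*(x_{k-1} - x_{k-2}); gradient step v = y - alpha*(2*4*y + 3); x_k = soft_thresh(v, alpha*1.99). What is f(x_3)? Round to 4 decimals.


FISTA on f(x) = 4*x^2 + 3*x + 1.99*|x|
L = 8, alpha = 0.0508
Iteration 1: beta = 0.0, y = -1.1582 + 0.0*(-1.1582 + 1.1582) = -1.1582
  grad(y) = -6.2656, v = y - alpha*grad = -0.8399
  prox(v) = soft_thresh(-0.8399, 0.1011) = -0.7388
Iteration 2: beta = 0.3333, y = -0.7388 + 0.3333*(-0.7388 + 1.1582) = -0.599
  grad(y) = -1.7922, v = y - alpha*grad = -0.508
  prox(v) = soft_thresh(-0.508, 0.1011) = -0.4069
Iteration 3: beta = 0.5, y = -0.4069 + 0.5*(-0.4069 + 0.7388) = -0.2409
  grad(y) = 1.0726, v = y - alpha*grad = -0.2954
  prox(v) = soft_thresh(-0.2954, 0.1011) = -0.1943
f(x_3) = 4*(-0.1943)^2 + 3*(-0.1943) + 1.99*|-0.1943| = -0.0452


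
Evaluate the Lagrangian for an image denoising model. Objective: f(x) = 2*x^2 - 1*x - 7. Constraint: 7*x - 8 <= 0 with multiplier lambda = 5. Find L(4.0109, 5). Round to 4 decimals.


Step 1: Evaluate f(x).
f(4.0109) = 2*4.0109^2 - 1*4.0109 - 7 = 21.1637
Step 2: Evaluate g(x).
g(4.0109) = 7*4.0109 - 8 = 20.0763
Step 3: Compute Lagrangian.
L = 21.1637 + 5*20.0763 = 121.5452


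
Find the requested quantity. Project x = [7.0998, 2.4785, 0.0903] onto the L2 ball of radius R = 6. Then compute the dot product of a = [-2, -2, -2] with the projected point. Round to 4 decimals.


Step 1: Compute ||x|| (intermediates to 6 decimals).
||x|| = sqrt(7.0998^2 + 2.4785^2 + 0.0903^2) = 7.520524
Step 2: Project.
Since ||x|| > R, scale = R/||x|| = 6/7.520524 = 0.797817, proj(x) = scale * x
proj(x) = [5.664341, 1.977389, 0.072043]
Step 3: Dot product.
a^T * proj(x) = -2*5.664341 - 2*1.977389 - 2*0.072043 = -15.4275


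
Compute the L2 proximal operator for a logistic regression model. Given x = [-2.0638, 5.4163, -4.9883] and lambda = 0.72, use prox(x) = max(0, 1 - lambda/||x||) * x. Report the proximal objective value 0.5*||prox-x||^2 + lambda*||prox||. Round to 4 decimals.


Step 1: Compute ||x||.
||x|| = 7.6471
Step 2: Compute scaling factor.
scale = max(0, 1 - 0.72/7.6471) = 0.9058
Step 3: prox(x) = [-1.8695, 4.9063, -4.5186]
||prox(x)|| = 6.9271
Step 4: Proximal objective.
0.5*||prox-x||^2 = 0.2592
lambda*||prox|| = 4.9875
Total = 5.2467


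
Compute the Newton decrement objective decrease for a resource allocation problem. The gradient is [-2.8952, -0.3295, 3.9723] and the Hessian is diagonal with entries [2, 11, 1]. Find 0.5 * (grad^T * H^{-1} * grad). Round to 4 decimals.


Step 1: H is diagonal, so H^(-1) * g = [-1.4476, -0.03, 3.9723].
Step 2: g^T H^(-1) g = sum_i g_i^2 / H_ii
  = (-2.8952)^2/2 + (-0.3295)^2/11 + (3.9723)^2/1
  = 4.1911 + 0.0099 + 15.7792 = 19.9801
Step 3: Objective decrease = 0.5 * g^T H^(-1) g = 9.9901


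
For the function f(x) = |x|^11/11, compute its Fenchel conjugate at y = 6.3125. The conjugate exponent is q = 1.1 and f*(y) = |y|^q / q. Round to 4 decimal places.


The conjugate exponent q satisfies 1/p + 1/q = 1.
p = 11, so q = 11/(11 - 1) = 1.1
|y|^q = 6.3125^1.1 = 7.5896
f*(6.3125) = 7.5896 / 1.1 = 6.8997


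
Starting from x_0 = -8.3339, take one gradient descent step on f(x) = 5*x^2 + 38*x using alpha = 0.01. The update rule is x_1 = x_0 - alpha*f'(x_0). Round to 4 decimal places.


We compute the gradient at x_0 and apply the update.
f'(x) = 10*x + 38
f'(-8.3339) = 10*-8.3339 + 38 = -45.339
x_1 = -8.3339 - 0.01*-45.339 = -7.8805


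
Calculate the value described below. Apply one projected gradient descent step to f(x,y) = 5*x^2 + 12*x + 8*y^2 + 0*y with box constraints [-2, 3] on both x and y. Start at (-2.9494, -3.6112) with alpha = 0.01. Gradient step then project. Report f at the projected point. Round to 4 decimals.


Step 1: Compute gradient at (-2.9494, -3.6112).
grad_x = 2*5*-2.9494 + 12 = -17.494
grad_y = 2*8*-3.6112 + 0 = -57.7792
Step 2: Gradient step.
x_raw = -2.9494 - 0.01*-17.494 = -2.7745
y_raw = -3.6112 - 0.01*-57.7792 = -3.0334
Step 3: Project onto [-2, 3].
x_proj = clip(-2.7745) = -2.0
y_proj = clip(-3.0334) = -2.0
Step 4: Evaluate f.
f(-2.0, -2.0) = 28.0


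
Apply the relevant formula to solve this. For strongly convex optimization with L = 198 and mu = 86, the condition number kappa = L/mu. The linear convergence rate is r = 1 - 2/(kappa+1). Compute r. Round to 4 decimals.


Step 1: Compute the condition number.
kappa = L/mu = 198/86 = 2.3023
Step 2: Compute the convergence rate.
r = 1 - 2/(kappa + 1) = 1 - 2*mu/(L + mu) = (L - mu)/(L + mu) = 112/284 = 0.3944


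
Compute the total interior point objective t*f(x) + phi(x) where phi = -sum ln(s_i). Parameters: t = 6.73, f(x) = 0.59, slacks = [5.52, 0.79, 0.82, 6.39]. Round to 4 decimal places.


Step 1: Compute log-barrier.
ln values: [1.7084, -0.2357, -0.1985, 1.8547]
phi = -(1.7084 - 0.2357 - 0.1985 + 1.8547) = -3.1289
Step 2: Compute augmented objective.
t*f(x) = 6.73*0.59 = 3.9707
Total = 3.9707 - 3.1289 = 0.8418


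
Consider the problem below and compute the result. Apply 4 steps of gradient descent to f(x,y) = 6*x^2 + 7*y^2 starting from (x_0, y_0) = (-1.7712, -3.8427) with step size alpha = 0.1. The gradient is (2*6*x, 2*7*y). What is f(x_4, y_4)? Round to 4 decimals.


Gradient descent on f(x,y) = 6*x^2 + 7*y^2.
Starting point: (-1.7712, -3.8427), alpha = 0.1
Step 1: grad_x = 2*6*-1.7712 = -21.2544, grad_y = 2*7*-3.8427 = -53.7978
  x_1 = -1.7712 - 0.1*-21.2544 = 0.3542
  y_1 = -3.8427 - 0.1*-53.7978 = 1.5371
Step 2: grad_x = 2*6*0.3542 = 4.2509, grad_y = 2*7*1.5371 = 21.5191
  x_2 = 0.3542 - 0.1*4.2509 = -0.0708
  y_2 = 1.5371 - 0.1*21.5191 = -0.6148
Step 3: grad_x = 2*6*-0.0708 = -0.8502, grad_y = 2*7*-0.6148 = -8.6076
  x_3 = -0.0708 - 0.1*-0.8502 = 0.0142
  y_3 = -0.6148 - 0.1*-8.6076 = 0.2459
Step 4: grad_x = 2*6*0.0142 = 0.17, grad_y = 2*7*0.2459 = 3.4431
  x_4 = 0.0142 - 0.1*0.17 = -0.0028
  y_4 = 0.2459 - 0.1*3.4431 = -0.0984
f(-0.0028, -0.0984) = 6*(-0.0028)^2 + 7*(-0.0984)^2 = 0.0678


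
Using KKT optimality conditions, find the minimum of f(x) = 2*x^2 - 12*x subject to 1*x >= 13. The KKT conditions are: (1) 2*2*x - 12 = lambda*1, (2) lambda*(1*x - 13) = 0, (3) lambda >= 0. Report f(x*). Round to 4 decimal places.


Step 1: Try lambda = 0 (constraint inactive).
x_unc = 12/(2*2) = 3.0
Check: 1*3.0 = 3.0 < 13 -- violated!
Step 2: Constraint must be active: 1*x = 13
x* = 13/1 = 13.0
lambda = (2*2*13.0 - 12)/1 = 40.0
Step 3: Compute optimal value.
f(x*) = 2*13.0^2 - 12*13.0 = 182.0


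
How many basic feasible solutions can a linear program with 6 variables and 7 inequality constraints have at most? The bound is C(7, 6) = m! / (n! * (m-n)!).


Each vertex corresponds to some choice of n active constraints out of m, so the number of vertices is at most C(m, n) = m! / (n!(m-n)!).
m = 7, n = 6
Numerator: 7 * 6 * 5 * 4 * 3 * 2
Denominator: 6! = 720
C(7, 6) = 7


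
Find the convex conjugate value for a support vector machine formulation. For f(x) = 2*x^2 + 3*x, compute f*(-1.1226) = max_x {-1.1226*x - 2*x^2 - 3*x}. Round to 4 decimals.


f*(y) = sup_x {y*x - a*x^2 - b*x} = sup_x {(y-b)*x - a*x^2}
FOC: (y - b) - 2a*x = 0 => x* = (y - b)/(2a)
x* = (-1.1226 - 3)/(2*2) = -1.0307
f*(-1.1226) = (y-b)^2/(4a) = (-1.1226 - 3)^2/(4*2)
= 16.9958/8 = 2.1245


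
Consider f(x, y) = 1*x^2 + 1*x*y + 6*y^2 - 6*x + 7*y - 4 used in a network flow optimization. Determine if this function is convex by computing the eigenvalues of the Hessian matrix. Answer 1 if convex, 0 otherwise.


The Hessian of f(x,y) = 1*x^2 + 1*x*y + 6*y^2 - 6*x + 7*y - 4 is:
H = [[2, 1], [1, 12]]
Trace = 2 + 12 = 14
Determinant = 2*12 - (1)^2 = 23
Discriminant = (14)^2 - 4*23 = 104.0
Eigenvalues: lambda_1 = 1.901, lambda_2 = 12.099
The function is convex.

1


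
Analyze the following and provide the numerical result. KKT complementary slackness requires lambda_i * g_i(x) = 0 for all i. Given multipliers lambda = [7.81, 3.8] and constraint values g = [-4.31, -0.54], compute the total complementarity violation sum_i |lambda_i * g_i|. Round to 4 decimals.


KKT complementary slackness check:
lambda_1 * g_1 = 7.81 * -4.31 = -33.6611
lambda_2 * g_2 = 3.8 * -0.54 = -2.052
Total violation = 33.6611 + 2.052 = 35.7131


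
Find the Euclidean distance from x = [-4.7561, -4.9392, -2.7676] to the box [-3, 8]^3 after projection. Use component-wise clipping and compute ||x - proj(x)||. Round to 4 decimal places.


Project each component onto [-3, 8].
clip(-4.7561) = -3.0, clip(-4.9392) = -3.0, clip(-2.7676) = -2.7676
Projection = [-3.0, -3.0, -2.7676]
Squared diffs: [3.0839, 3.7605, 0.0]
Distance = sqrt(6.8444) = 2.6162


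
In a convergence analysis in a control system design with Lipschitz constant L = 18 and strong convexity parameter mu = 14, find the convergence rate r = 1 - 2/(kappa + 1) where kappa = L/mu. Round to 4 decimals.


Step 1: Compute the condition number.
kappa = L/mu = 18/14 = 1.2857
Step 2: Compute the convergence rate.
r = 1 - 2/(kappa + 1) = 1 - 2*mu/(L + mu) = (L - mu)/(L + mu) = 4/32 = 0.125


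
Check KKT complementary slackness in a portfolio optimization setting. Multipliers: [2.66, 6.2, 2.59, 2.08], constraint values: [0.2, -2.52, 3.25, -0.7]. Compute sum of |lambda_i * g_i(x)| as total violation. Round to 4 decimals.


KKT complementary slackness check:
lambda_1 * g_1 = 2.66 * 0.2 = 0.532
lambda_2 * g_2 = 6.2 * -2.52 = -15.624
lambda_3 * g_3 = 2.59 * 3.25 = 8.4175
lambda_4 * g_4 = 2.08 * -0.7 = -1.456
Total violation = 0.532 + 15.624 + 8.4175 + 1.456 = 26.0295


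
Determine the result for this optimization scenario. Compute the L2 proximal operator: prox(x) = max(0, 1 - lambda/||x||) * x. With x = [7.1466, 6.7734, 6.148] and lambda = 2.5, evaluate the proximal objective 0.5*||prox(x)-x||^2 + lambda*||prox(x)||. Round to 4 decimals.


Step 1: Compute ||x||.
||x|| = 11.6082
Step 2: Compute scaling factor.
scale = max(0, 1 - 2.5/11.6082) = 0.7846
Step 3: prox(x) = [5.6075, 5.3146, 4.8239]
||prox(x)|| = 9.1082
Step 4: Proximal objective.
0.5*||prox-x||^2 = 3.125
lambda*||prox|| = 22.7705
Total = 25.8955


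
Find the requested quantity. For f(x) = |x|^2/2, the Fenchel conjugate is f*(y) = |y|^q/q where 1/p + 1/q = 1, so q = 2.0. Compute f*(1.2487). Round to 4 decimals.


The conjugate exponent q satisfies 1/p + 1/q = 1.
p = 2, so q = 2/(2 - 1) = 2.0
|y|^q = 1.2487^2.0 = 1.5593
f*(1.2487) = 1.5593 / 2.0 = 0.7796


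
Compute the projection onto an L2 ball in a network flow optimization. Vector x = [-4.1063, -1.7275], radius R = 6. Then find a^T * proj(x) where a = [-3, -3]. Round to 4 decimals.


Step 1: Compute ||x|| (intermediates to 6 decimals).
||x|| = sqrt((-4.1063)^2 + (-1.7275)^2) = 4.45488
Step 2: Project.
Since ||x|| <= R, proj = x (no scaling needed).
proj(x) = [-4.1063, -1.7275]
Step 3: Dot product.
a^T * proj(x) = -3*(-4.1063) - 3*(-1.7275) = 17.5014


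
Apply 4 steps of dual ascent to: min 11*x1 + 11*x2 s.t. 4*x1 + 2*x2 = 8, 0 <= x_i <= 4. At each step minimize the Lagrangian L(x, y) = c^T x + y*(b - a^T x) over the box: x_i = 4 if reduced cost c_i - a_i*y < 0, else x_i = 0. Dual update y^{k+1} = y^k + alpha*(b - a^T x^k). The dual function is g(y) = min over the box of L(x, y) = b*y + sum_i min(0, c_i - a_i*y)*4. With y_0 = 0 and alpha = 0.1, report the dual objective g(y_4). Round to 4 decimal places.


Dual ascent for LP: min 11*x1 + 11*x2, 4*x1 + 2*x2 = 8, 0 <= x_i <= 4
Step 1: y^k = 0.0, reduced costs: (11.0, 11.0)
  x^k = (0.0, 0.0), subgradient = b - a^T x = 8.0
  y^{k+1} = 0.0 + 0.1*8.0 = 0.8
Step 2: y^k = 0.8, reduced costs: (7.8, 9.4)
  x^k = (0.0, 0.0), subgradient = b - a^T x = 8.0
  y^{k+1} = 0.8 + 0.1*8.0 = 1.6
Step 3: y^k = 1.6, reduced costs: (4.6, 7.8)
  x^k = (0.0, 0.0), subgradient = b - a^T x = 8.0
  y^{k+1} = 1.6 + 0.1*8.0 = 2.4
Step 4: y^k = 2.4, reduced costs: (1.4, 6.2)
  x^k = (0.0, 0.0), subgradient = b - a^T x = 8.0
  y^{k+1} = 2.4 + 0.1*8.0 = 3.2
Dual objective at y_4 = 3.2: reduced costs (-1.8, 4.6), box minimizer x = (4.0, 0.0)
g(y_4) = b*y + (c1 - a1*y)*x1 + (c2 - a2*y)*x2 = 8*3.2 + (-1.8)*4.0 + 4.6*0.0 = 25.6 - 7.2 + 0.0 = 18.4


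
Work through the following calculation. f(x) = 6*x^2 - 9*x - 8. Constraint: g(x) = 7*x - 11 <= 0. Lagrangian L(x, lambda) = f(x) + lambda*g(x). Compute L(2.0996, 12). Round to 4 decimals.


Step 1: Evaluate f(x).
f(2.0996) = 6*2.0996^2 - 9*2.0996 - 8 = -0.4465
Step 2: Evaluate g(x).
g(2.0996) = 7*2.0996 - 11 = 3.6972
Step 3: Compute Lagrangian.
L = -0.4465 + 12*3.6972 = 43.9199
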